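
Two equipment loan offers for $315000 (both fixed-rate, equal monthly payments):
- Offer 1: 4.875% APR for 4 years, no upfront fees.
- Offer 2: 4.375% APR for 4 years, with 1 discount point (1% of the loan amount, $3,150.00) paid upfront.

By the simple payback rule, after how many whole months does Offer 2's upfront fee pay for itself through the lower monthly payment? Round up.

Offer 1: monthly rate = 4.875%/12 = 0.0040625; payment = 315,000 × 0.0040625 / (1 − (1+0.0040625)^−48) = $7,236.40.
Offer 2: at 4.375% the monthly rate is 0.0036458, so the payment is 315,000 × 0.0036458 / (1 − 1.0036458^−48) = $7,165.38.
Monthly savings = $7,236.40 − $7,165.38 = $71.02.
Break-even = $3,150.00 / $71.02 = 44.35 → 45 months.

45 months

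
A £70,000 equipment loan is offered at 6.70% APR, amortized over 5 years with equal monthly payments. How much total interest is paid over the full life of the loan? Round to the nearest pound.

£12,572

At 6.70% the monthly rate is 0.0055833, so the payment is 70,000 × 0.0055833 / (1 − 1.0055833^−60) = £1,376.20.
Total paid = 60 × £1,376.20 = £82,572.00; interest = £82,572.00 − £70,000 = £12,572.00.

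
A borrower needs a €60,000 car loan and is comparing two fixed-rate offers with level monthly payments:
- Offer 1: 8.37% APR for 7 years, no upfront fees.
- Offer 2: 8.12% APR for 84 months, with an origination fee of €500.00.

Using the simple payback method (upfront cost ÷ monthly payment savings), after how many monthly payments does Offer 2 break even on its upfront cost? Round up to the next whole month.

67 months

Offer 1: monthly rate = 8.37%/12 = 0.0069750; payment = 60,000 × 0.0069750 / (1 − (1+0.0069750)^−84) = €946.27.
Offer 2: at 8.12% the monthly rate is 0.0067667, so the payment is 60,000 × 0.0067667 / (1 − 1.0067667^−84) = €938.76.
Monthly savings = €946.27 − €938.76 = €7.51.
Break-even = €500.00 / €7.51 = 66.58 → 67 months.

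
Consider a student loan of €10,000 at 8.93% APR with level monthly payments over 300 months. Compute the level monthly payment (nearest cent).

€83.44

At 8.93% the monthly rate is 0.0074417, so the payment is 10,000 × 0.0074417 / (1 − 1.0074417^−300) = €83.44.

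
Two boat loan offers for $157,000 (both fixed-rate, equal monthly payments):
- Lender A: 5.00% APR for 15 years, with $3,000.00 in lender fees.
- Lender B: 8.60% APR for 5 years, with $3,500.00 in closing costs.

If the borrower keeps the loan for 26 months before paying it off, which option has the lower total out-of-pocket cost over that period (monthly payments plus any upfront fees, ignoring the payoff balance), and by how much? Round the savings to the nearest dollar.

Lender A: at 5.00% the monthly rate is 0.0041667, so the payment is 157,000 × 0.0041667 / (1 − 1.0041667^−180) = $1,241.55.
Lender B: monthly rate = 8.6%/12 = 0.0071667; payment = 157,000 × 0.0071667 / (1 − (1+0.0071667)^−60) = $3,228.67.
Over 26 months: Lender A costs 26 × $1,241.55 + $3,000.00 = $35,280.30; Lender B costs 26 × $3,228.67 + $3,500.00 = $87,445.42.
Lender A is cheaper by $87,445.42 − $35,280.30 = $52,165.12.

Lender A by $52,165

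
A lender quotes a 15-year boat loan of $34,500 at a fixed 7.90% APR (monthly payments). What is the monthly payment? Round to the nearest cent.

$327.71

Monthly rate = 7.9%/12 = 0.0065833; payment = 34,500 × 0.0065833 / (1 − (1+0.0065833)^−180) = $327.71.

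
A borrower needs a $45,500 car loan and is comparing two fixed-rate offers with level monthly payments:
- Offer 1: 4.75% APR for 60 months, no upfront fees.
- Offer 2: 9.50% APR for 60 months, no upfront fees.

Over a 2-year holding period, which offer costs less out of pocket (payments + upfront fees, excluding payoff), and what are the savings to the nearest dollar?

Offer 1 by $2,451

Offer 1: at 4.75% the monthly rate is 0.0039583, so the payment is 45,500 × 0.0039583 / (1 − 1.0039583^−60) = $853.44.
Offer 2: at 9.50% the monthly rate is 0.0079167, so the payment is 45,500 × 0.0079167 / (1 − 1.0079167^−60) = $955.58.
Over 24 months: Offer 1 costs 24 × $853.44 = $20,482.56; Offer 2 costs 24 × $955.58 = $22,933.92.
Offer 1 is cheaper by $22,933.92 − $20,482.56 = $2,451.36.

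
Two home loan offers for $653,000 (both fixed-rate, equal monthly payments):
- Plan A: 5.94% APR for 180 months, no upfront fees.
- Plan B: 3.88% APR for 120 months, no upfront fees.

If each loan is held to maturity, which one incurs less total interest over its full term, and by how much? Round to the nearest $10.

Plan A: at 5.94% the monthly rate is 0.0049500, so the payment is 653,000 × 0.0049500 / (1 − 1.0049500^−180) = $5,489.24.
Total interest on Plan A = 180 × $5,489.24 − $653,000 = $335,063.20.
Plan B: at 3.88% the monthly rate is 0.0032333, so the payment is 653,000 × 0.0032333 / (1 − 1.0032333^−120) = $6,574.13.
Total interest on Plan B = 120 × $6,574.13 − $653,000 = $135,895.60.
Plan B is lower by $199,167.60.

Plan B by $199,170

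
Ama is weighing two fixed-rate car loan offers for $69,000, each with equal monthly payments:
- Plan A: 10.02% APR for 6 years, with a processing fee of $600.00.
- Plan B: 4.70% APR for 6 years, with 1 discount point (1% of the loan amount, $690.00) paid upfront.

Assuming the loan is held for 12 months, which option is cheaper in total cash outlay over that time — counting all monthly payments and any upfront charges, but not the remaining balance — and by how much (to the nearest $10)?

Plan A: at 10.02% the monthly rate is 0.0083500, so the payment is 69,000 × 0.0083500 / (1 − 1.0083500^−72) = $1,278.98.
Plan B: at 4.70% the monthly rate is 0.0039167, so the payment is 69,000 × 0.0039167 / (1 − 1.0039167^−72) = $1,101.66.
Over 12 months: Plan A costs 12 × $1,278.98 + $600.00 = $15,947.76; Plan B costs 12 × $1,101.66 + $690.00 = $13,909.92.
Plan B is cheaper by $15,947.76 − $13,909.92 = $2,037.84.

Plan B by $2,040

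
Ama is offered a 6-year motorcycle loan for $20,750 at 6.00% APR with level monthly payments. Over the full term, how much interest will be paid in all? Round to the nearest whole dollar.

$4,010

At 6.00% the monthly rate is 0.0050000, so the payment is 20,750 × 0.0050000 / (1 − 1.0050000^−72) = $343.89.
Total paid = 72 × $343.89 = $24,760.08; interest = $24,760.08 − $20,750 = $4,010.08.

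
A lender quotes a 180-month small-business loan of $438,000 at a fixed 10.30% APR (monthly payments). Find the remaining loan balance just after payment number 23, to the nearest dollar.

With monthly rate i = 10.3%/12 = 0.0085833, the balance after k of n payments is P · [(1+i)^n − (1+i)^k] / [(1+i)^n − 1].
(1+0.0085833)^180 = 4.65716584 and (1+0.0085833)^23 = 1.21722568, so the balance is 438,000 × (4.65716584 − 1.21722568) / (4.65716584 − 1) = $411,983.99.

$411,984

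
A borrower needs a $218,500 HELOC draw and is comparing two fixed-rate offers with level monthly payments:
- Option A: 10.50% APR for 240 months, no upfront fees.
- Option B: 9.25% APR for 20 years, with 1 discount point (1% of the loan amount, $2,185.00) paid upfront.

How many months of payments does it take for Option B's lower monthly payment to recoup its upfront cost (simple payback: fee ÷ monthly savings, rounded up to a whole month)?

Option A: monthly rate = 10.5%/12 = 0.0087500; payment = 218,500 × 0.0087500 / (1 − (1+0.0087500)^−240) = $2,181.46.
Option B: at 9.25% the monthly rate is 0.0077083, so the payment is 218,500 × 0.0077083 / (1 − 1.0077083^−240) = $2,001.17.
Monthly savings = $2,181.46 − $2,001.17 = $180.29.
Break-even = $2,185.00 / $180.29 = 12.12 → 13 months.

13 months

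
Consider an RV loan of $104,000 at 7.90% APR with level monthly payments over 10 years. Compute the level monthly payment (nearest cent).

At 7.90% the monthly rate is 0.0065833, so the payment is 104,000 × 0.0065833 / (1 − 1.0065833^−120) = $1,256.32.

$1,256.32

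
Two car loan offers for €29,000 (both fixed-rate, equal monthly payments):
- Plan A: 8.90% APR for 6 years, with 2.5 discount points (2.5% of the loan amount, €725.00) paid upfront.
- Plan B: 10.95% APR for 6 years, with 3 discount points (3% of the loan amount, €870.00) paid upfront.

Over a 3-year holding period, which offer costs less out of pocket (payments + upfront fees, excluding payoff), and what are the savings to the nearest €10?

Plan A by €1,220

Plan A: at 8.90% the monthly rate is 0.0074167, so the payment is 29,000 × 0.0074167 / (1 − 1.0074167^−72) = €521.30.
Plan B: monthly rate = 10.95%/12 = 0.0091250; payment = 29,000 × 0.0091250 / (1 − (1+0.0091250)^−72) = €551.25.
Over 36 months: Plan A costs 36 × €521.30 + €725.00 = €19,491.80; Plan B costs 36 × €551.25 + €870.00 = €20,715.00.
Plan A is cheaper by €20,715.00 − €19,491.80 = €1,223.20.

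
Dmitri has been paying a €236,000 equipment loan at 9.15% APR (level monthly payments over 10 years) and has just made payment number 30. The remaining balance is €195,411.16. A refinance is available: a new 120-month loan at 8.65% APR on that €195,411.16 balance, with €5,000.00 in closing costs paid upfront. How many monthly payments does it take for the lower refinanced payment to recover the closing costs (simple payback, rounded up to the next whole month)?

Current payment = 236,000 × 9.15%/12 / (1 − (1+0.0076250)^−120) = €3,008.74.
Refinanced payment = 195,411.16 × 0.0072083 / (1 − (1+0.0072083)^−120) = €2,438.52.
Monthly savings = €3,008.74 − €2,438.52 = €570.22.
Break-even = €5,000.00 / €570.22 = 8.77 → 9 months.

9 months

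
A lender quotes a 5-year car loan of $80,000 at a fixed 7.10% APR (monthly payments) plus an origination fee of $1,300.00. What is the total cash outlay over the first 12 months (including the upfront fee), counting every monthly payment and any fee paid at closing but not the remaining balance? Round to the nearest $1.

At 7.10% the monthly rate is 0.0059167, so the payment is 80,000 × 0.0059167 / (1 − 1.0059167^−60) = $1,587.87.
Total outlay = 12 × $1,587.87 + $1,300.00 = $20,354.44.

$20,354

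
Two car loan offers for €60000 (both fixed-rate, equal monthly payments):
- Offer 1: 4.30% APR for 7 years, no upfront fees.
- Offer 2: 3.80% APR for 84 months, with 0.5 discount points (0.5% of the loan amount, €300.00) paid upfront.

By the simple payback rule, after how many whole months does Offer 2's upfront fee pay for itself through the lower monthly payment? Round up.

Offer 1: at 4.30% the monthly rate is 0.0035833, so the payment is 60,000 × 0.0035833 / (1 − 1.0035833^−84) = €828.44.
Offer 2: monthly rate = 3.8%/12 = 0.0031667; payment = 60,000 × 0.0031667 / (1 − (1+0.0031667)^−84) = €814.62.
Monthly savings = €828.44 − €814.62 = €13.82.
Break-even = €300.00 / €13.82 = 21.71 → 22 months.

22 months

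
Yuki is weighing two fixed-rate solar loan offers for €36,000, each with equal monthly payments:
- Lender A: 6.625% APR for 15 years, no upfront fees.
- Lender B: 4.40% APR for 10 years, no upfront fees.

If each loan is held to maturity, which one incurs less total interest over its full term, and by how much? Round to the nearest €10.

Lender B by €12,330

Lender A: at 6.625% the monthly rate is 0.0055208, so the payment is 36,000 × 0.0055208 / (1 − 1.0055208^−180) = €316.08.
Total interest on Lender A = 180 × €316.08 − €36,000 = €20,894.40.
Lender B: at 4.40% the monthly rate is 0.0036667, so the payment is 36,000 × 0.0036667 / (1 − 1.0036667^−120) = €371.37.
Total interest on Lender B = 120 × €371.37 − €36,000 = €8,564.40.
Lender B is lower by €12,330.00.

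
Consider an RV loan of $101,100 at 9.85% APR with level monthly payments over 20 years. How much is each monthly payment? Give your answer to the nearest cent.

At 9.85% the monthly rate is 0.0082083, so the payment is 101,100 × 0.0082083 / (1 − 1.0082083^−240) = $965.61.

$965.61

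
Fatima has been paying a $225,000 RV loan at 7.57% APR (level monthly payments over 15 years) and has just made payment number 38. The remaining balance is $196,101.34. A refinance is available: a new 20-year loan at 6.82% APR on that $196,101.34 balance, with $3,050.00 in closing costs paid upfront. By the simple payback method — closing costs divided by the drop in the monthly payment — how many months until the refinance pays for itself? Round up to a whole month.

6 months

Current payment = 225,000 × 7.57%/12 / (1 − (1+0.0063083)^−180) = $2,094.74.
Refinanced payment = 196,101.34 × 0.0056833 / (1 − (1+0.0056833)^−240) = $1,499.26.
Monthly savings = $2,094.74 − $1,499.26 = $595.48.
Break-even = $3,050.00 / $595.48 = 5.12 → 6 months.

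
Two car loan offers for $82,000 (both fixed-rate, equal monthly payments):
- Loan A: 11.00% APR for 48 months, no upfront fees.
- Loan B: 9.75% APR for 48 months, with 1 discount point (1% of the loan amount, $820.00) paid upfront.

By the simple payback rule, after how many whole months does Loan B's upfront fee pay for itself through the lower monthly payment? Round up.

Loan A: monthly rate = 11%/12 = 0.0091667; payment = 82,000 × 0.0091667 / (1 − (1+0.0091667)^−48) = $2,119.33.
Loan B: monthly rate = 9.75%/12 = 0.0081250; payment = 82,000 × 0.0081250 / (1 − (1+0.0081250)^−48) = $2,069.90.
Monthly savings = $2,119.33 − $2,069.90 = $49.43.
Break-even = $820.00 / $49.43 = 16.59 → 17 months.

17 months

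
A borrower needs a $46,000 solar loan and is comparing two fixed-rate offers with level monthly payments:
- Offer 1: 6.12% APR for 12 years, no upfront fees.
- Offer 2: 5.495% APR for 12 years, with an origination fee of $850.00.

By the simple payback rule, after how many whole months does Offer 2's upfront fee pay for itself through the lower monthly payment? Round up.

Offer 1: at 6.12% the monthly rate is 0.0051000, so the payment is 46,000 × 0.0051000 / (1 − 1.0051000^−144) = $451.75.
Offer 2: at 5.495% the monthly rate is 0.0045792, so the payment is 46,000 × 0.0045792 / (1 − 1.0045792^−144) = $436.96.
Monthly savings = $451.75 − $436.96 = $14.79.
Break-even = $850.00 / $14.79 = 57.47 → 58 months.

58 months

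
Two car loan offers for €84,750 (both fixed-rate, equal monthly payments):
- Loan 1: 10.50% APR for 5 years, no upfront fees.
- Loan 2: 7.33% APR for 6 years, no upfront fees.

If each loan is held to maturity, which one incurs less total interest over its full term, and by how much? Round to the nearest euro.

Loan 2 by €4,294

Loan 1: monthly rate = 10.5%/12 = 0.0087500; payment = 84,750 × 0.0087500 / (1 − (1+0.0087500)^−60) = €1,821.61.
Total interest on Loan 1 = 60 × €1,821.61 − €84,750 = €24,546.60.
Loan 2: monthly rate = 7.33%/12 = 0.0061083; payment = 84,750 × 0.0061083 / (1 − (1+0.0061083)^−72) = €1,458.37.
Total interest on Loan 2 = 72 × €1,458.37 − €84,750 = €20,252.64.
Loan 2 is lower by €4,293.96.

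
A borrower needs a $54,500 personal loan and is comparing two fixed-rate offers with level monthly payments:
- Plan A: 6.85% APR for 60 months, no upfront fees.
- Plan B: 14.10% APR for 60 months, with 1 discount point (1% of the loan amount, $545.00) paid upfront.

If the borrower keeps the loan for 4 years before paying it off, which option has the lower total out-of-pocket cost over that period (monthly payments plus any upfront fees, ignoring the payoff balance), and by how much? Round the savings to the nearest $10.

Plan A: at 6.85% the monthly rate is 0.0057083, so the payment is 54,500 × 0.0057083 / (1 − 1.0057083^−60) = $1,075.31.
Plan B: monthly rate = 14.1%/12 = 0.0117500; payment = 54,500 × 0.0117500 / (1 − (1+0.0117500)^−60) = $1,270.95.
Over 48 months: Plan A costs 48 × $1,075.31 = $51,614.88; Plan B costs 48 × $1,270.95 + $545.00 = $61,550.60.
Plan A is cheaper by $61,550.60 − $51,614.88 = $9,935.72.

Plan A by $9,940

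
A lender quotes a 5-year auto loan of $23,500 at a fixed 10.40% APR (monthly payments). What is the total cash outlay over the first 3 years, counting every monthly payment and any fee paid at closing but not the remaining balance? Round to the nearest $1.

$18,142

Monthly rate = 10.4%/12 = 0.0086667; payment = 23,500 × 0.0086667 / (1 − (1+0.0086667)^−60) = $503.94.
Total outlay = 36 × $503.94 = $18,141.84.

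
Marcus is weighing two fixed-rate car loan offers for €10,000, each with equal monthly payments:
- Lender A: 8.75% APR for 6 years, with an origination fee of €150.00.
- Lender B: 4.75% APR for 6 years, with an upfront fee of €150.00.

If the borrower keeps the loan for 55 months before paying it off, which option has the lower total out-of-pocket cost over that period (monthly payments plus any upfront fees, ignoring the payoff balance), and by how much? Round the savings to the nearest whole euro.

Lender B by €1,052

Lender A: monthly rate = 8.75%/12 = 0.0072917; payment = 10,000 × 0.0072917 / (1 − (1+0.0072917)^−72) = €179.02.
Lender B: monthly rate = 4.75%/12 = 0.0039583; payment = 10,000 × 0.0039583 / (1 − (1+0.0039583)^−72) = €159.89.
Over 55 months: Lender A costs 55 × €179.02 + €150.00 = €9,996.10; Lender B costs 55 × €159.89 + €150.00 = €8,943.95.
Lender B is cheaper by €9,996.10 − €8,943.95 = €1,052.15.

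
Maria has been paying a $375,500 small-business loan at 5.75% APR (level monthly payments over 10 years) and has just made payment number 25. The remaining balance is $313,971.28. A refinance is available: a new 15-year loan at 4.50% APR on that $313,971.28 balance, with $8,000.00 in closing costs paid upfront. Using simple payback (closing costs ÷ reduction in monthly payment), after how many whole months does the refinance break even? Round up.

Current payment = 375,500 × 5.75%/12 / (1 − (1+0.0047917)^−120) = $4,121.83.
Refinanced payment = 313,971.28 × 0.0037500 / (1 − (1+0.0037500)^−180) = $2,401.86.
Monthly savings = $4,121.83 − $2,401.86 = $1,719.97.
Break-even = $8,000.00 / $1,719.97 = 4.65 → 5 months.

5 months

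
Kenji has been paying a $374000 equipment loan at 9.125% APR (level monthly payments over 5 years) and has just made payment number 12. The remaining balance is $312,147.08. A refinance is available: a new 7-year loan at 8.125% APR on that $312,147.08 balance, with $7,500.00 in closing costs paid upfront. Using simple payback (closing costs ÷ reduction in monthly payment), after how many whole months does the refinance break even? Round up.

3 months

Current payment = 374,000 × 9.125%/12 / (1 − (1+0.0076042)^−60) = $7,786.33.
Refinanced payment = 312,147.08 × 0.0067708 / (1 − (1+0.0067708)^−84) = $4,884.65.
Monthly savings = $7,786.33 − $4,884.65 = $2,901.68.
Break-even = $7,500.00 / $2,901.68 = 2.58 → 3 months.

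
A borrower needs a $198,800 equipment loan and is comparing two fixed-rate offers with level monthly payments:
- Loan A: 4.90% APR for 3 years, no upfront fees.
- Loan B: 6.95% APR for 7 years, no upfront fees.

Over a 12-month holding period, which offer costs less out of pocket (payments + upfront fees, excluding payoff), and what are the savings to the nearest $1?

Loan B by $35,445

Loan A: monthly rate = 4.9%/12 = 0.0040833; payment = 198,800 × 0.0040833 / (1 − (1+0.0040833)^−36) = $5,949.29.
Loan B: monthly rate = 6.95%/12 = 0.0057917; payment = 198,800 × 0.0057917 / (1 − (1+0.0057917)^−84) = $2,995.57.
Over 12 months: Loan A costs 12 × $5,949.29 = $71,391.48; Loan B costs 12 × $2,995.57 = $35,946.84.
Loan B is cheaper by $71,391.48 − $35,946.84 = $35,444.64.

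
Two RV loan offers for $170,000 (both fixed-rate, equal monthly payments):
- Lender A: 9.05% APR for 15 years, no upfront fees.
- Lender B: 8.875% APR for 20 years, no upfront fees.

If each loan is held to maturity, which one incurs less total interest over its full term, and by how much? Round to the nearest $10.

Lender A: at 9.05% the monthly rate is 0.0075417, so the payment is 170,000 × 0.0075417 / (1 − 1.0075417^−180) = $1,729.31.
Total interest on Lender A = 180 × $1,729.31 − $170,000 = $141,275.80.
Lender B: at 8.875% the monthly rate is 0.0073958, so the payment is 170,000 × 0.0073958 / (1 − 1.0073958^−240) = $1,515.89.
Total interest on Lender B = 240 × $1,515.89 − $170,000 = $193,813.60.
Lender A is lower by $52,537.80.

Lender A by $52,540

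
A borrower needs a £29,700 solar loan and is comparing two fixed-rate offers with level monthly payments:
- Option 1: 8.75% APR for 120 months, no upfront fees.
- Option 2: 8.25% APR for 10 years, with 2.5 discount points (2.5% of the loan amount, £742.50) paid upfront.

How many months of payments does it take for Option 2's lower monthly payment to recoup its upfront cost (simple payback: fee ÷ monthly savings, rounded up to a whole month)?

Option 1: at 8.75% the monthly rate is 0.0072917, so the payment is 29,700 × 0.0072917 / (1 − 1.0072917^−120) = £372.22.
Option 2: at 8.25% the monthly rate is 0.0068750, so the payment is 29,700 × 0.0068750 / (1 − 1.0068750^−120) = £364.28.
Monthly savings = £372.22 − £364.28 = £7.94.
Break-even = £742.50 / £7.94 = 93.51 → 94 months.

94 months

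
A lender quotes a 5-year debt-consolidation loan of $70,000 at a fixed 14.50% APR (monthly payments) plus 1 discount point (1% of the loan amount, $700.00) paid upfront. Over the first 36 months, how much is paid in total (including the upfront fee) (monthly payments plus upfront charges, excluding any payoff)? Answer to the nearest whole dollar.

At 14.50% the monthly rate is 0.0120833, so the payment is 70,000 × 0.0120833 / (1 − 1.0120833^−60) = $1,646.98.
Total outlay = 36 × $1,646.98 + $700.00 = $59,991.28.

$59,991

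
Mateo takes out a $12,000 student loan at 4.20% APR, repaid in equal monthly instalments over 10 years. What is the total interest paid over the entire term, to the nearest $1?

At 4.20% the monthly rate is 0.0035000, so the payment is 12,000 × 0.0035000 / (1 − 1.0035000^−120) = $122.64.
Total paid = 120 × $122.64 = $14,716.80; interest = $14,716.80 − $12,000 = $2,716.80.

$2,717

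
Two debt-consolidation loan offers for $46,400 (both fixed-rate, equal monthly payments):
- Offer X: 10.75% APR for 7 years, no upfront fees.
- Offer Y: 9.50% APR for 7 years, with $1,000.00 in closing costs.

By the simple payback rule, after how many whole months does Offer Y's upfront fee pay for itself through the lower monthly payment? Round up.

Offer X: at 10.75% the monthly rate is 0.0089583, so the payment is 46,400 × 0.0089583 / (1 − 1.0089583^−84) = $788.39.
Offer Y: monthly rate = 9.5%/12 = 0.0079167; payment = 46,400 × 0.0079167 / (1 − (1+0.0079167)^−84) = $758.36.
Monthly savings = $788.39 − $758.36 = $30.03.
Break-even = $1,000.00 / $30.03 = 33.30 → 34 months.

34 months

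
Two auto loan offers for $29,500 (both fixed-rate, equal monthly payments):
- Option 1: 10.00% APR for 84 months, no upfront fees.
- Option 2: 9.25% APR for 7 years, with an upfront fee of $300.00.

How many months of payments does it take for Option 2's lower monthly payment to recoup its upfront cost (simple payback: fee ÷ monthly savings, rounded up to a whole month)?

27 months

Option 1: at 10.00% the monthly rate is 0.0083333, so the payment is 29,500 × 0.0083333 / (1 − 1.0083333^−84) = $489.73.
Option 2: monthly rate = 9.25%/12 = 0.0077083; payment = 29,500 × 0.0077083 / (1 − (1+0.0077083)^−84) = $478.38.
Monthly savings = $489.73 − $478.38 = $11.35.
Break-even = $300.00 / $11.35 = 26.43 → 27 months.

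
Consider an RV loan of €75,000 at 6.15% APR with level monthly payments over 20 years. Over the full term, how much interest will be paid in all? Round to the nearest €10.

€55,520

Monthly rate = 6.15%/12 = 0.0051250; payment = 75,000 × 0.0051250 / (1 − (1+0.0051250)^−240) = €543.83.
Total paid = 240 × €543.83 = €130,519.20; interest = €130,519.20 − €75,000 = €55,519.20.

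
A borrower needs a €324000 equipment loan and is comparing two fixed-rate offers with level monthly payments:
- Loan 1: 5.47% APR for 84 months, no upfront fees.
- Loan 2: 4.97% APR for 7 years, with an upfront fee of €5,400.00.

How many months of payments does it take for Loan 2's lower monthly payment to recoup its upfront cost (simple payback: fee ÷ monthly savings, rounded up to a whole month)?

Loan 1: at 5.47% the monthly rate is 0.0045583, so the payment is 324,000 × 0.0045583 / (1 − 1.0045583^−84) = €4,651.28.
Loan 2: at 4.97% the monthly rate is 0.0041417, so the payment is 324,000 × 0.0041417 / (1 − 1.0041417^−84) = €4,574.82.
Monthly savings = €4,651.28 − €4,574.82 = €76.46.
Break-even = €5,400.00 / €76.46 = 70.63 → 71 months.

71 months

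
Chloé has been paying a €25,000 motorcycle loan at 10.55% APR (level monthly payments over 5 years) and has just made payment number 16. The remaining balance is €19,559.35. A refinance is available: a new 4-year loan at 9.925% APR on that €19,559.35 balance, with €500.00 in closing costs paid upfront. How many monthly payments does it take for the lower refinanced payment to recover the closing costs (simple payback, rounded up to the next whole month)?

12 months

Current payment = 25,000 × 10.55%/12 / (1 − (1+0.0087917)^−60) = €537.97.
Refinanced payment = 19,559.35 × 0.0082708 / (1 − (1+0.0082708)^−48) = €495.37.
Monthly savings = €537.97 − €495.37 = €42.60.
Break-even = €500.00 / €42.60 = 11.74 → 12 months.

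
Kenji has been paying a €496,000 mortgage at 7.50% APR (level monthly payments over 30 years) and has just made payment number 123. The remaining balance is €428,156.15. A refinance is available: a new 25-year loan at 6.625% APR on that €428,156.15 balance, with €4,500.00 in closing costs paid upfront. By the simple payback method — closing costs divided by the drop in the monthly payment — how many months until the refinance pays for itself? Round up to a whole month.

Current payment = 496,000 × 7.5%/12 / (1 − (1+0.0062500)^−360) = €3,468.10.
Refinanced payment = 428,156.15 × 0.0055208 / (1 − (1+0.0055208)^−300) = €2,924.47.
Monthly savings = €3,468.10 − €2,924.47 = €543.63.
Break-even = €4,500.00 / €543.63 = 8.28 → 9 months.

9 months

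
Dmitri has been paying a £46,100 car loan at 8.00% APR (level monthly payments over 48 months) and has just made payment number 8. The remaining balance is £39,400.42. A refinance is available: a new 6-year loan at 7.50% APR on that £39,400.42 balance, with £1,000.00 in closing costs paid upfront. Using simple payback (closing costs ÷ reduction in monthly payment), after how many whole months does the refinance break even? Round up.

3 months

Current payment = 46,100 × 8%/12 / (1 − (1+0.0066667)^−48) = £1,125.44.
Refinanced payment = 39,400.42 × 0.0062500 / (1 − (1+0.0062500)^−72) = £681.24.
Monthly savings = £1,125.44 − £681.24 = £444.20.
Break-even = £1,000.00 / £444.20 = 2.25 → 3 months.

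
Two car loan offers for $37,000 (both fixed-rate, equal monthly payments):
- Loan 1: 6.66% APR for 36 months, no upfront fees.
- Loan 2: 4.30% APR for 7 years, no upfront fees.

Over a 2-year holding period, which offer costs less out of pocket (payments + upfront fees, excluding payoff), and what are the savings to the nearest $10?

Loan 1: at 6.66% the monthly rate is 0.0055500, so the payment is 37,000 × 0.0055500 / (1 − 1.0055500^−36) = $1,136.71.
Loan 2: at 4.30% the monthly rate is 0.0035833, so the payment is 37,000 × 0.0035833 / (1 − 1.0035833^−84) = $510.87.
Over 24 months: Loan 1 costs 24 × $1,136.71 = $27,281.04; Loan 2 costs 24 × $510.87 = $12,260.88.
Loan 2 is cheaper by $27,281.04 − $12,260.88 = $15,020.16.

Loan 2 by $15,020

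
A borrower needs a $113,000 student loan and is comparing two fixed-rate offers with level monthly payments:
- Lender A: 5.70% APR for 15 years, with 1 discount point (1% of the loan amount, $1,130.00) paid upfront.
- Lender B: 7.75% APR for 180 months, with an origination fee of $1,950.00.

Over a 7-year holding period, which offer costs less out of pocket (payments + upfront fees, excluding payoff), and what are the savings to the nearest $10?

Lender A by $11,600

Lender A: at 5.70% the monthly rate is 0.0047500, so the payment is 113,000 × 0.0047500 / (1 − 1.0047500^−180) = $935.34.
Lender B: at 7.75% the monthly rate is 0.0064583, so the payment is 113,000 × 0.0064583 / (1 − 1.0064583^−180) = $1,063.64.
Over 84 months: Lender A costs 84 × $935.34 + $1,130.00 = $79,698.56; Lender B costs 84 × $1,063.64 + $1,950.00 = $91,295.76.
Lender A is cheaper by $91,295.76 − $79,698.56 = $11,597.20.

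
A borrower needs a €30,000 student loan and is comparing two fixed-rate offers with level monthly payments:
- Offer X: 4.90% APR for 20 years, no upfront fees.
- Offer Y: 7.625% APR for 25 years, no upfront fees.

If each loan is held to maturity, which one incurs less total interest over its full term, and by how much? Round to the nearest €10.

Offer X by €20,120

Offer X: at 4.90% the monthly rate is 0.0040833, so the payment is 30,000 × 0.0040833 / (1 − 1.0040833^−240) = €196.33.
Total interest on Offer X = 240 × €196.33 − €30,000 = €17,119.20.
Offer Y: monthly rate = 7.625%/12 = 0.0063542; payment = 30,000 × 0.0063542 / (1 − (1+0.0063542)^−300) = €224.14.
Total interest on Offer Y = 300 × €224.14 − €30,000 = €37,242.00.
Offer X is lower by €20,122.80.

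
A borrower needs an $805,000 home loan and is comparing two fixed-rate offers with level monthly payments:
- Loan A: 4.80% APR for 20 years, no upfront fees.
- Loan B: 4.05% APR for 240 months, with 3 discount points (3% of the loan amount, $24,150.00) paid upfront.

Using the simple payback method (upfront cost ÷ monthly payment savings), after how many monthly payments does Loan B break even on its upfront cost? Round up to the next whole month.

75 months

Loan A: at 4.80% the monthly rate is 0.0040000, so the payment is 805,000 × 0.0040000 / (1 − 1.0040000^−240) = $5,224.11.
Loan B: monthly rate = 4.05%/12 = 0.0033750; payment = 805,000 × 0.0033750 / (1 − (1+0.0033750)^−240) = $4,899.38.
Monthly savings = $5,224.11 − $4,899.38 = $324.73.
Break-even = $24,150.00 / $324.73 = 74.37 → 75 months.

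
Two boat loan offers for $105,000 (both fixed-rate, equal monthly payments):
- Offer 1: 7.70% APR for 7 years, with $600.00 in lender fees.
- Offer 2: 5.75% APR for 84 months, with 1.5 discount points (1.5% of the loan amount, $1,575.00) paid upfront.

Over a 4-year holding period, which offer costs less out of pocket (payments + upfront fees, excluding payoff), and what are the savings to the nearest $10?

Offer 2 by $3,800

Offer 1: monthly rate = 7.7%/12 = 0.0064167; payment = 105,000 × 0.0064167 / (1 − (1+0.0064167)^−84) = $1,620.90.
Offer 2: at 5.75% the monthly rate is 0.0047917, so the payment is 105,000 × 0.0047917 / (1 − 1.0047917^−84) = $1,521.35.
Over 48 months: Offer 1 costs 48 × $1,620.90 + $600.00 = $78,403.20; Offer 2 costs 48 × $1,521.35 + $1,575.00 = $74,599.80.
Offer 2 is cheaper by $78,403.20 − $74,599.80 = $3,803.40.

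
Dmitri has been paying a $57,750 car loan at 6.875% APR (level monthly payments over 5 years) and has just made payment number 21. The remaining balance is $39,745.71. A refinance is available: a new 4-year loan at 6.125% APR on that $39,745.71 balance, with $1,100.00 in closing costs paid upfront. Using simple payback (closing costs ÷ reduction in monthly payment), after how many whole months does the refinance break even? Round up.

Current payment = 57,750 × 6.875%/12 / (1 − (1+0.0057292)^−60) = $1,140.12.
Refinanced payment = 39,745.71 × 0.0051042 / (1 − (1+0.0051042)^−48) = $935.71.
Monthly savings = $1,140.12 − $935.71 = $204.41.
Break-even = $1,100.00 / $204.41 = 5.38 → 6 months.

6 months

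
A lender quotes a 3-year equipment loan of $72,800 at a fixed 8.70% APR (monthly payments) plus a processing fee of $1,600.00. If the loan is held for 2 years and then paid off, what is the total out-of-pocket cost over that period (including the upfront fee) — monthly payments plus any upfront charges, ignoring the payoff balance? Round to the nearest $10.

$56,920

At 8.70% the monthly rate is 0.0072500, so the payment is 72,800 × 0.0072500 / (1 − 1.0072500^−36) = $2,304.87.
Total outlay = 24 × $2,304.87 + $1,600.00 = $56,916.88.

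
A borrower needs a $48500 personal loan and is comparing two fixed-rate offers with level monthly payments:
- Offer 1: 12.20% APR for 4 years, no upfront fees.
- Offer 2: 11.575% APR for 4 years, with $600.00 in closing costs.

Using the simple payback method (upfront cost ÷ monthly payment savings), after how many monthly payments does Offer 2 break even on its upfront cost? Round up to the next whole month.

41 months

Offer 1: at 12.20% the monthly rate is 0.0101667, so the payment is 48,500 × 0.0101667 / (1 − 1.0101667^−48) = $1,281.96.
Offer 2: at 11.575% the monthly rate is 0.0096458, so the payment is 48,500 × 0.0096458 / (1 − 1.0096458^−48) = $1,267.09.
Monthly savings = $1,281.96 − $1,267.09 = $14.87.
Break-even = $600.00 / $14.87 = 40.35 → 41 months.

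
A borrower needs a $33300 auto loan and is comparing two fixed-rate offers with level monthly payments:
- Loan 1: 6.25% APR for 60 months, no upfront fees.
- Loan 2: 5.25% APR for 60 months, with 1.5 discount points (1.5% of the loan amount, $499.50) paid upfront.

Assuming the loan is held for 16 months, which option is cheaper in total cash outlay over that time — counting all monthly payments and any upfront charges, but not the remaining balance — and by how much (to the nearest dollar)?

Loan 1: monthly rate = 6.25%/12 = 0.0052083; payment = 33,300 × 0.0052083 / (1 − (1+0.0052083)^−60) = $647.66.
Loan 2: monthly rate = 5.25%/12 = 0.0043750; payment = 33,300 × 0.0043750 / (1 − (1+0.0043750)^−60) = $632.23.
Over 16 months: Loan 1 costs 16 × $647.66 = $10,362.56; Loan 2 costs 16 × $632.23 + $499.50 = $10,615.18.
Loan 1 is cheaper by $10,615.18 − $10,362.56 = $252.62.

Loan 1 by $253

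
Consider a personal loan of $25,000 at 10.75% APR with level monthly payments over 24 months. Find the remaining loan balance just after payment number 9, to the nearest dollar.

With monthly rate i = 10.75%/12 = 0.0089583, the balance after k of n payments is P · [(1+i)^n − (1+i)^k] / [(1+i)^n − 1].
(1+0.0089583)^24 = 1.23867554 and (1+0.0089583)^9 = 1.08357527, so the balance is 25,000 × (1.23867554 − 1.08357527) / (1.23867554 − 1) = $16,245.93.

$16,246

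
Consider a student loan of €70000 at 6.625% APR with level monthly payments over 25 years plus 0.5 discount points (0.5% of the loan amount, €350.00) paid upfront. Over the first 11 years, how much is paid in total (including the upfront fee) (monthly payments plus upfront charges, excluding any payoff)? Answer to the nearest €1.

€63,463

At 6.625% the monthly rate is 0.0055208, so the payment is 70,000 × 0.0055208 / (1 − 1.0055208^−300) = €478.13.
Total outlay = 132 × €478.13 + €350.00 = €63,463.16.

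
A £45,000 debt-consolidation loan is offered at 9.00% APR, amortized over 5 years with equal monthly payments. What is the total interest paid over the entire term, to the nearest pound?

£11,048

Monthly rate = 9%/12 = 0.0075000; payment = 45,000 × 0.0075000 / (1 − (1+0.0075000)^−60) = £934.13.
Total paid = 60 × £934.13 = £56,047.80; interest = £56,047.80 − £45,000 = £11,047.80.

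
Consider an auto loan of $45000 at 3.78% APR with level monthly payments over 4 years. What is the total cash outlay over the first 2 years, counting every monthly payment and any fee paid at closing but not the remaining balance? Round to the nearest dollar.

$24,279

At 3.78% the monthly rate is 0.0031500, so the payment is 45,000 × 0.0031500 / (1 − 1.0031500^−48) = $1,011.63.
Total outlay = 24 × $1,011.63 = $24,279.12.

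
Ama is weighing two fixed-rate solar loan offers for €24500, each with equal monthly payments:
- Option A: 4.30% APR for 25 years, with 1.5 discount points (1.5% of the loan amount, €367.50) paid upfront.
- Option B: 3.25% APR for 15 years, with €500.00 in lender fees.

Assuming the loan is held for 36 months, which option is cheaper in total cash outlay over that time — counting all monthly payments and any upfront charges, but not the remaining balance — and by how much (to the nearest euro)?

Option A by €1,527

Option A: monthly rate = 4.3%/12 = 0.0035833; payment = 24,500 × 0.0035833 / (1 − (1+0.0035833)^−300) = €133.41.
Option B: monthly rate = 3.25%/12 = 0.0027083; payment = 24,500 × 0.0027083 / (1 − (1+0.0027083)^−180) = €172.15.
Over 36 months: Option A costs 36 × €133.41 + €367.50 = €5,170.26; Option B costs 36 × €172.15 + €500.00 = €6,697.40.
Option A is cheaper by €6,697.40 − €5,170.26 = €1,527.14.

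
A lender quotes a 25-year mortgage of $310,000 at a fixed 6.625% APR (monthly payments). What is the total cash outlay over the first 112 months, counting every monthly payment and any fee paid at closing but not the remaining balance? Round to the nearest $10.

Monthly rate = 6.625%/12 = 0.0055208; payment = 310,000 × 0.0055208 / (1 − (1+0.0055208)^−300) = $2,117.42.
Total outlay = 112 × $2,117.42 = $237,151.04.

$237,150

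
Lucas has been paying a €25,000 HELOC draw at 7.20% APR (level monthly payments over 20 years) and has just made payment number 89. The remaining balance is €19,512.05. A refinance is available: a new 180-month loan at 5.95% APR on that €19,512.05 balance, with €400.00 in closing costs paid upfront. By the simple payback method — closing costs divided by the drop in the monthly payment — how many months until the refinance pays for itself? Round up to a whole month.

13 months

Current payment = 25,000 × 7.2%/12 / (1 − (1+0.0060000)^−240) = €196.84.
Refinanced payment = 19,512.05 × 0.0049583 / (1 − (1+0.0049583)^−180) = €164.13.
Monthly savings = €196.84 − €164.13 = €32.71.
Break-even = €400.00 / €32.71 = 12.23 → 13 months.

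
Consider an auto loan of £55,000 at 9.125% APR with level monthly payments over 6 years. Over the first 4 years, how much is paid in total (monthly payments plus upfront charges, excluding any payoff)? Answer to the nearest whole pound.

£47,751

At 9.125% the monthly rate is 0.0076042, so the payment is 55,000 × 0.0076042 / (1 − 1.0076042^−72) = £994.82.
Total outlay = 48 × £994.82 = £47,751.36.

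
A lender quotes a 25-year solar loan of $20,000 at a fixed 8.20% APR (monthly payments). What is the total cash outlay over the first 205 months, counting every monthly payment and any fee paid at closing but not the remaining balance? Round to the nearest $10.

$32,190

At 8.20% the monthly rate is 0.0068333, so the payment is 20,000 × 0.0068333 / (1 − 1.0068333^−300) = $157.02.
Total outlay = 205 × $157.02 = $32,189.10.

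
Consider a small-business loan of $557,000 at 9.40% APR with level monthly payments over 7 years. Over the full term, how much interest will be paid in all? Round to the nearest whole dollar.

$205,308

Monthly rate = 9.4%/12 = 0.0078333; payment = 557,000 × 0.0078333 / (1 − (1+0.0078333)^−84) = $9,075.10.
Total paid = 84 × $9,075.10 = $762,308.40; interest = $762,308.40 − $557,000 = $205,308.40.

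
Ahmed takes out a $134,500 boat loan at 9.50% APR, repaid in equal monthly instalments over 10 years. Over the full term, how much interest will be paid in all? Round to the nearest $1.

At 9.50% the monthly rate is 0.0079167, so the payment is 134,500 × 0.0079167 / (1 − 1.0079167^−120) = $1,740.40.
Total paid = 120 × $1,740.40 = $208,848.00; interest = $208,848.00 − $134,500 = $74,348.00.

$74,348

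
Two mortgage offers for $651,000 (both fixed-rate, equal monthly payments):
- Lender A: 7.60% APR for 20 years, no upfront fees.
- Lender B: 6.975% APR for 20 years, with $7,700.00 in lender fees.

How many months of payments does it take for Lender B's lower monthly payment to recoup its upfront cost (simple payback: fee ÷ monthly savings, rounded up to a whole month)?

32 months

Lender A: at 7.60% the monthly rate is 0.0063333, so the payment is 651,000 × 0.0063333 / (1 − 1.0063333^−240) = $5,284.29.
Lender B: at 6.975% the monthly rate is 0.0058125, so the payment is 651,000 × 0.0058125 / (1 − 1.0058125^−240) = $5,037.43.
Monthly savings = $5,284.29 − $5,037.43 = $246.86.
Break-even = $7,700.00 / $246.86 = 31.19 → 32 months.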